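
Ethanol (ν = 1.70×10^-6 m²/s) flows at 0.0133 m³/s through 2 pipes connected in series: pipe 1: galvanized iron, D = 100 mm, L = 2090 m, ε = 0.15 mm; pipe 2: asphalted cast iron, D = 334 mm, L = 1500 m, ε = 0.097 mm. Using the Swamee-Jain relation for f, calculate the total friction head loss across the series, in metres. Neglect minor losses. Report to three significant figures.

Pipe 1: V = 1.693 m/s, Re = 9.96×10^4, ε/D = 0.00150, f = 0.02395, h_1 = f(L/D)V²/2g = 73.16 m
Pipe 2: V = 0.1518 m/s, Re = 2.98×10^4, ε/D = 2.90×10^-4, f = 0.02427, h_2 = f(L/D)V²/2g = 0.1280 m
Series → Q common, losses add: H = Σh = 73.28 m

H ≈ 73.3 m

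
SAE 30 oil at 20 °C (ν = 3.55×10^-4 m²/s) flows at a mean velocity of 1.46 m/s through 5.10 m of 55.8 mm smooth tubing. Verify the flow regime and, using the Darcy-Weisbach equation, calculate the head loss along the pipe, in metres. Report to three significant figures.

h_f ≈ 2.77 m

Re = VD/ν = 1.46·0.05580/3.55×10^-4 = 229 → laminar (Re < 2300)
f = 64/Re = 0.2789
h_f = f(L/D)V²/(2g) = 0.2789·(5.10/0.05580)·1.46²/(2·9.81) = 2.769 m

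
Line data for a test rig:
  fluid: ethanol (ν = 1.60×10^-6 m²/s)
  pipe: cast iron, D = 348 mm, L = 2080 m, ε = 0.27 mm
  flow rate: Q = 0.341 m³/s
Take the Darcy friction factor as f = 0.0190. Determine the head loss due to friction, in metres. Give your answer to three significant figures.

V = 4Q/(πD²) = 4·0.341/(π·0.348²) = 3.585 m/s
h_f = f(L/D)V²/(2g) = 0.01900·(2080/0.348)·3.585²/(2·9.81) = 74.40 m

h_f ≈ 74.4 m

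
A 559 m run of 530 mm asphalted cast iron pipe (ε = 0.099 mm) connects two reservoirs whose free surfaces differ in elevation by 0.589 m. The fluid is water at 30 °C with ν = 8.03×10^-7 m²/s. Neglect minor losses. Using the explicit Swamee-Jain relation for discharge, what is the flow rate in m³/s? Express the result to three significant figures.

Q ≈ 0.188 m³/s

Swamee-Jain (Type II): Q = -0.965·√(gD⁵h_f/L)·ln[ε/(3.7D) + √(3.17ν²L/(gD³h_f))]
√(gD⁵h_f/L) = √(9.81·0.530⁵·0.589/559) = 0.02079
ε/(3.7D) = 5.05×10^-5; √(3.17ν²L/(gD³h_f)) = 3.64×10^-5
Q = -0.965·0.02079·ln(8.693×10^-5) = 0.1876 m³/s
Check: V = 0.850 m/s, Re = 5.61×10^5, f = 0.01523, h_f = 0.592 m ≈ 0.589 m ✓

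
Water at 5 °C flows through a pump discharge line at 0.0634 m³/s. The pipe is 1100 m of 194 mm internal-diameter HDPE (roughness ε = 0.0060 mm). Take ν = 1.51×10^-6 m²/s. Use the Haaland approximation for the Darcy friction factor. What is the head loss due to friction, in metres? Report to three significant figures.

h_f ≈ 19.7 m

V = 4Q/(πD²) = 4·0.0634/(π·0.194²) = 2.145 m/s
Re = VD/ν = 2.145·0.194/1.51×10^-6 = 2.76×10^5 → turbulent
ε/D = 0.0060/194 = 3.09×10^-5
Haaland: f = 0.01482
h_f = f(L/D)V²/(2g) = 0.01482·(1100/0.194)·2.145²/(2·9.81) = 19.71 m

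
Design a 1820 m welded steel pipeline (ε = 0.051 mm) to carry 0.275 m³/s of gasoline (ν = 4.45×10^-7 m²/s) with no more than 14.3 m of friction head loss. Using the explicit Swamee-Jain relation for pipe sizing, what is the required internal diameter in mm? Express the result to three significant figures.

D ≈ 406 mm

Swamee-Jain (Type III): D = 0.66·[ε^1.25·(LQ²/(gh_f))^4.75 + ν·Q^9.4·(L/(gh_f))^5.2]^0.04
LQ²/(gh_f) = 0.9811; L/(gh_f) = 12.97
Term 1 = ε^1.25·(…)^4.75 = 3.94×10^-6; Term 2 = ν·Q^9.4·(…)^5.2 = 1.47×10^-6
D = 0.66·(3.94×10^-6 + 1.47×10^-6)^0.04 = 0.4063 m = 406 mm
Check: V = 2.12 m/s, Re = 1.94×10^6, f = 0.01332, h_f = 13.7 m ≈ 14.3 m ✓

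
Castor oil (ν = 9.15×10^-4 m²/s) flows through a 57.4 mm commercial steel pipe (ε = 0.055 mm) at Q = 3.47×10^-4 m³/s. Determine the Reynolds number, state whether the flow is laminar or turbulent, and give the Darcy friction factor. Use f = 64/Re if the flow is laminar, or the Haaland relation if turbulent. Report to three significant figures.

Re ≈ 8.41; laminar; f = 64/Re ≈ 7.61

V = 4Q/(πD²) = 0.1341 m/s
Re = VD/ν = 0.1341·0.0574/9.15×10^-4 = 8.41
Re < 2300 → laminar → f = 64/Re = 7.608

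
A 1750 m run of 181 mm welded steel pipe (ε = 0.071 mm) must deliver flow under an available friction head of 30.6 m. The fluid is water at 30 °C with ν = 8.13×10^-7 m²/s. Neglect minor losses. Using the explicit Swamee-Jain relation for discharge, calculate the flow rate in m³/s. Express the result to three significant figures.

Q ≈ 0.0490 m³/s

Swamee-Jain (Type II): Q = -0.965·√(gD⁵h_f/L)·ln[ε/(3.7D) + √(3.17ν²L/(gD³h_f))]
√(gD⁵h_f/L) = √(9.81·0.181⁵·30.6/1750) = 0.005773
ε/(3.7D) = 1.06×10^-4; √(3.17ν²L/(gD³h_f)) = 4.54×10^-5
Q = -0.965·0.005773·ln(1.514×10^-4) = 0.04900 m³/s
Check: V = 1.90 m/s, Re = 4.24×10^5, f = 0.01724, h_f = 30.8 m ≈ 30.6 m ✓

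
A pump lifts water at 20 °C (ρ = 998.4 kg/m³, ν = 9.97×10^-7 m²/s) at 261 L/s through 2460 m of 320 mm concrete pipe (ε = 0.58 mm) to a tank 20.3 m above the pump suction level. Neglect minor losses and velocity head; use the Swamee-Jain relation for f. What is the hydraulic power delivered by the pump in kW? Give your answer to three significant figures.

P_hyd ≈ 295 kW

V = 4Q/(πD²) = 3.245 m/s; Re = 1.04×10^6; ε/D = 0.00181; f = 0.02309
h_f = f(L/D)V²/2g = 95.26 m
Total head H = z + h_f = 20.3 + 95.26 = 115.6 m
P_hyd = ρgQH = 998.4·9.81·0.261·115.6 = 295.4 kW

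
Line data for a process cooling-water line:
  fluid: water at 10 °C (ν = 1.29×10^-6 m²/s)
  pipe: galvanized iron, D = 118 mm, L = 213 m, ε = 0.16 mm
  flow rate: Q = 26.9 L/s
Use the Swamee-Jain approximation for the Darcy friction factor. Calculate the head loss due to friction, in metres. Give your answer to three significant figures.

V = 4Q/(πD²) = 4·0.0269/(π·0.118²) = 2.460 m/s
Re = VD/ν = 2.460·0.118/1.29×10^-6 = 2.25×10^5 → turbulent
ε/D = 0.16/118 = 0.00136
Swamee-Jain: f = 0.02237
h_f = f(L/D)V²/(2g) = 0.02237·(213/0.118)·2.460²/(2·9.81) = 12.45 m

h_f ≈ 12.5 m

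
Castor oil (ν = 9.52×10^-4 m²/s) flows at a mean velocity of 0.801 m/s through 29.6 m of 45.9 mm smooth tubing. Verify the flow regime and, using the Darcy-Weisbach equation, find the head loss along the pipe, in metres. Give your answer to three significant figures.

h_f ≈ 34.9 m

Re = VD/ν = 0.801·0.04590/9.52×10^-4 = 38.6 → laminar (Re < 2300)
f = 64/Re = 1.657
h_f = f(L/D)V²/(2g) = 1.657·(29.6/0.04590)·0.801²/(2·9.81) = 34.95 m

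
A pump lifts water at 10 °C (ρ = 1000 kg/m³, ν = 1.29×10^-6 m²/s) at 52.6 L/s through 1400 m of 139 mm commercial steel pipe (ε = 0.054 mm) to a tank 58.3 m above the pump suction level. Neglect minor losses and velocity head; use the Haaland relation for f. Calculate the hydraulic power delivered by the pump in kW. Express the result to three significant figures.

V = 4Q/(πD²) = 3.466 m/s; Re = 3.74×10^5; ε/D = 3.88×10^-4; f = 0.01712
h_f = f(L/D)V²/2g = 105.6 m
Total head H = z + h_f = 58.3 + 105.6 = 163.9 m
P_hyd = ρgQH = 1000·9.81·0.0526·163.9 = 84.58 kW

P_hyd ≈ 84.6 kW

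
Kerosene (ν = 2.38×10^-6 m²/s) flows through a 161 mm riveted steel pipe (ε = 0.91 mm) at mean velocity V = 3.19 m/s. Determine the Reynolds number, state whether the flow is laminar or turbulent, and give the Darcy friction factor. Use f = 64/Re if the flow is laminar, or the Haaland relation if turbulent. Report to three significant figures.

Re ≈ 2.16×10^5; turbulent; f ≈ 0.0320

Re = VD/ν = 3.190·0.161/2.38×10^-6 = 2.16×10^5
Re > 4000 → turbulent; ε/D = 0.00565
Haaland: f = 0.03196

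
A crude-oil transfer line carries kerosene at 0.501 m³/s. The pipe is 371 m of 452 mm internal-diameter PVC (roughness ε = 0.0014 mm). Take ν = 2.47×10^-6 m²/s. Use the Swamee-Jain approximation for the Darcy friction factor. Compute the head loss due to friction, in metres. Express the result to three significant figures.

h_f ≈ 5.24 m

V = 4Q/(πD²) = 4·0.501/(π·0.452²) = 3.122 m/s
Re = VD/ν = 3.122·0.452/2.47×10^-6 = 5.71×10^5 → turbulent
ε/D = 0.0014/452 = 3.10×10^-6
Swamee-Jain: f = 0.01284
h_f = f(L/D)V²/(2g) = 0.01284·(371/0.452)·3.122²/(2·9.81) = 5.236 m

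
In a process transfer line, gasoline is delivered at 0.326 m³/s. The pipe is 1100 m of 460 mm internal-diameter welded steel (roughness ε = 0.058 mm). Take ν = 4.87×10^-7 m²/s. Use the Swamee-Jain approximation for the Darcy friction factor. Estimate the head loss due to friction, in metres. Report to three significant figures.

V = 4Q/(πD²) = 4·0.326/(π·0.460²) = 1.962 m/s
Re = VD/ν = 1.962·0.460/4.87×10^-7 = 1.85×10^6 → turbulent
ε/D = 0.058/460 = 1.26×10^-4
Swamee-Jain: f = 0.01336
h_f = f(L/D)V²/(2g) = 0.01336·(1100/0.460)·1.962²/(2·9.81) = 6.265 m

h_f ≈ 6.26 m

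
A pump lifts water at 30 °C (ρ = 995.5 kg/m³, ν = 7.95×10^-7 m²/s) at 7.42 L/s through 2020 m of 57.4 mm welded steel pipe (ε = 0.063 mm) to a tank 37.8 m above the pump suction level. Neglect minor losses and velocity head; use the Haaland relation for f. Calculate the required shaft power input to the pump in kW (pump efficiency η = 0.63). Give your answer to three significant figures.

P_shaft ≈ 40.4 kW

V = 4Q/(πD²) = 2.867 m/s; Re = 2.07×10^5; ε/D = 0.00110; f = 0.02126
h_f = f(L/D)V²/2g = 313.5 m
Total head H = z + h_f = 37.8 + 313.5 = 351.3 m
P_hyd = ρgQH = 995.5·9.81·0.00742·351.3 = 25.46 kW
P_shaft = P_hyd/η = 25.46/0.63 = 40.41 kW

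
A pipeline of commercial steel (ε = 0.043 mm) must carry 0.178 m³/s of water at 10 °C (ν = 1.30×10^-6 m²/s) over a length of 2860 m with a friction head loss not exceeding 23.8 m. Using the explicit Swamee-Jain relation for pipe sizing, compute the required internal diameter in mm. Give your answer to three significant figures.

D ≈ 345 mm

Swamee-Jain (Type III): D = 0.66·[ε^1.25·(LQ²/(gh_f))^4.75 + ν·Q^9.4·(L/(gh_f))^5.2]^0.04
LQ²/(gh_f) = 0.3881; L/(gh_f) = 12.25
Term 1 = ε^1.25·(…)^4.75 = 3.89×10^-8; Term 2 = ν·Q^9.4·(…)^5.2 = 5.32×10^-8
D = 0.66·(3.89×10^-8 + 5.32×10^-8)^0.04 = 0.3452 m = 345 mm
Check: V = 1.90 m/s, Re = 5.05×10^5, f = 0.01473, h_f = 22.5 m ≈ 23.8 m ✓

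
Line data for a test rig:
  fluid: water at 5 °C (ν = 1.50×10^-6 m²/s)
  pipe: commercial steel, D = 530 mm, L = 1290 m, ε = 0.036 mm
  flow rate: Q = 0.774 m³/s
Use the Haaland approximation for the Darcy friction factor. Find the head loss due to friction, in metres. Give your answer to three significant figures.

V = 4Q/(πD²) = 4·0.774/(π·0.530²) = 3.508 m/s
Re = VD/ν = 3.508·0.530/1.50×10^-6 = 1.24×10^6 → turbulent
ε/D = 0.036/530 = 6.79×10^-5
Haaland: f = 0.01257
h_f = f(L/D)V²/(2g) = 0.01257·(1290/0.530)·3.508²/(2·9.81) = 19.20 m

h_f ≈ 19.2 m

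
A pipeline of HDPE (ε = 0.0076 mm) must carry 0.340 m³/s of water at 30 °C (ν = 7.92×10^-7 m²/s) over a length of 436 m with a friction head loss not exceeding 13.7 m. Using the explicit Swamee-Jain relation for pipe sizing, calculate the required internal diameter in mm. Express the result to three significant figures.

Swamee-Jain (Type III): D = 0.66·[ε^1.25·(LQ²/(gh_f))^4.75 + ν·Q^9.4·(L/(gh_f))^5.2]^0.04
LQ²/(gh_f) = 0.3750; L/(gh_f) = 3.244
Term 1 = ε^1.25·(…)^4.75 = 3.78×10^-9; Term 2 = ν·Q^9.4·(…)^5.2 = 1.42×10^-8
D = 0.66·(3.78×10^-9 + 1.42×10^-8)^0.04 = 0.3234 m = 323 mm
Check: V = 4.14 m/s, Re = 1.69×10^6, f = 0.01138, h_f = 13.4 m ≈ 13.7 m ✓

D ≈ 323 mm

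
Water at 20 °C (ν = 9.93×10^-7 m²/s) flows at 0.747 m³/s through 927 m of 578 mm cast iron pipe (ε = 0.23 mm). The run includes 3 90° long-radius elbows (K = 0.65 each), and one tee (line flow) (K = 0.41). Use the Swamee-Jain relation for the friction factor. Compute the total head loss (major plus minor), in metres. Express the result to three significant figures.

H_L ≈ 11.8 m

V = 4Q/(πD²) = 2.847 m/s; V²/2g = 0.4131 m
Re = 1.66×10^6, ε/D = 3.98×10^-4 → f = 0.01632 (Swamee-Jain)
Major: h_f = f(L/D)·V²/2g = 0.01632·1604·0.4131 = 10.81 m
Minor: ΣK = 2.36; h_m = ΣK·V²/2g = 0.9749 m
Total H_L = 10.81 + 0.9749 = 11.79 m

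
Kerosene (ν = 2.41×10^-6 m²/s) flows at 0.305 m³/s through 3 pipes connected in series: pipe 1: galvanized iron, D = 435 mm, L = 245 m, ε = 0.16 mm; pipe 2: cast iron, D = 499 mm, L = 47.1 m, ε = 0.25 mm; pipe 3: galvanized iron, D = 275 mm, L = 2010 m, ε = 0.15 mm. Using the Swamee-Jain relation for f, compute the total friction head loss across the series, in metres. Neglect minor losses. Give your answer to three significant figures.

Pipe 1: V = 2.052 m/s, Re = 3.70×10^5, ε/D = 3.68×10^-4, f = 0.01723, h_1 = f(L/D)V²/2g = 2.083 m
Pipe 2: V = 1.560 m/s, Re = 3.23×10^5, ε/D = 5.01×10^-4, f = 0.01824, h_2 = f(L/D)V²/2g = 0.2135 m
Pipe 3: V = 5.135 m/s, Re = 5.86×10^5, ε/D = 5.45×10^-4, f = 0.01793, h_3 = f(L/D)V²/2g = 176.1 m
Series → Q common, losses add: H = Σh = 178.4 m

H ≈ 178 m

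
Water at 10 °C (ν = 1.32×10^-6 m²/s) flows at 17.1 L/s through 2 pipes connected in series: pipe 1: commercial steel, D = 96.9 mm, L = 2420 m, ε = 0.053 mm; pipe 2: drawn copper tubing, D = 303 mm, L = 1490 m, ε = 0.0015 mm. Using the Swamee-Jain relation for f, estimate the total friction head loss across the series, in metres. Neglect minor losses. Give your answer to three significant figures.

Pipe 1: V = 2.319 m/s, Re = 1.70×10^5, ε/D = 5.47×10^-4, f = 0.01946, h_1 = f(L/D)V²/2g = 133.2 m
Pipe 2: V = 0.2371 m/s, Re = 5.44×10^4, ε/D = 4.95×10^-6, f = 0.02039, h_2 = f(L/D)V²/2g = 0.2874 m
Series → Q common, losses add: H = Σh = 133.4 m

H ≈ 133 m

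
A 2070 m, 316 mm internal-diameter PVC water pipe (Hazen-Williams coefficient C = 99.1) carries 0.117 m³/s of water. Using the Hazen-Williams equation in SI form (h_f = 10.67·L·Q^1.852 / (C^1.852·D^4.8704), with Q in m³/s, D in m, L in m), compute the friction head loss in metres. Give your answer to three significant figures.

h_f = 10.67·2070·0.117^1.852 / (99.1^1.852·0.316^4.8704) = 22.82 m

h_f ≈ 22.8 m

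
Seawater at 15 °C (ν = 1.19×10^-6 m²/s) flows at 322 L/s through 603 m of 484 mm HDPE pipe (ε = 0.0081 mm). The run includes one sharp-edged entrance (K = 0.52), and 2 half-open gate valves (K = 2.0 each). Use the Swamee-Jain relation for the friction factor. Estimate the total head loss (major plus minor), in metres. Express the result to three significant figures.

V = 4Q/(πD²) = 1.750 m/s; V²/2g = 0.1561 m
Re = 7.12×10^5, ε/D = 1.67×10^-5 → f = 0.01263 (Swamee-Jain)
Major: h_f = f(L/D)·V²/2g = 0.01263·1246·0.1561 = 2.456 m
Minor: ΣK = 4.52; h_m = ΣK·V²/2g = 0.7057 m
Total H_L = 2.456 + 0.7057 = 3.162 m

H_L ≈ 3.16 m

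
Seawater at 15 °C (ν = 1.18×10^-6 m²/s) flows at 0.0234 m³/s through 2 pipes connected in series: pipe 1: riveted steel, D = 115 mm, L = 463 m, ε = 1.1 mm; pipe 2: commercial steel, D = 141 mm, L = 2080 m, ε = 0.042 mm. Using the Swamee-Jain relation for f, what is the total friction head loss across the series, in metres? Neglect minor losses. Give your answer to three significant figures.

Pipe 1: V = 2.253 m/s, Re = 2.20×10^5, ε/D = 0.00957, f = 0.03777, h_1 = f(L/D)V²/2g = 39.34 m
Pipe 2: V = 1.499 m/s, Re = 1.79×10^5, ε/D = 2.98×10^-4, f = 0.01801, h_2 = f(L/D)V²/2g = 30.41 m
Series → Q common, losses add: H = Σh = 69.74 m

H ≈ 69.7 m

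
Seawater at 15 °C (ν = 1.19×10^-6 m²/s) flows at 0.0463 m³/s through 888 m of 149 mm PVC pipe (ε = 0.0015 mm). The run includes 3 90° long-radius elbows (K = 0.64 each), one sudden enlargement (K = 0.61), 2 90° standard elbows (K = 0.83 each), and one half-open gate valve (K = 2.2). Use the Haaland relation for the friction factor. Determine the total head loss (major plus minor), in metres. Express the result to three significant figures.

V = 4Q/(πD²) = 2.655 m/s; V²/2g = 0.3594 m
Re = 3.32×10^5, ε/D = 1.01×10^-5 → f = 0.01416 (Haaland)
Major: h_f = f(L/D)·V²/2g = 0.01416·5960·0.3594 = 30.32 m
Minor: ΣK = 6.39; h_m = ΣK·V²/2g = 2.296 m
Total H_L = 30.32 + 2.296 = 32.62 m

H_L ≈ 32.6 m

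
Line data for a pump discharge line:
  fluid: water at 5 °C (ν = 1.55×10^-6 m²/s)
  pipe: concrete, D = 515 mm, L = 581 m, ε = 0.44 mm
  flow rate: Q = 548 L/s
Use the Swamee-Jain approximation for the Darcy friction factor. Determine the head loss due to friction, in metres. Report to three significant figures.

V = 4Q/(πD²) = 4·0.548/(π·0.515²) = 2.631 m/s
Re = VD/ν = 2.631·0.515/1.55×10^-6 = 8.74×10^5 → turbulent
ε/D = 0.44/515 = 8.54×10^-4
Swamee-Jain: f = 0.01939
h_f = f(L/D)V²/(2g) = 0.01939·(581/0.515)·2.631²/(2·9.81) = 7.717 m

h_f ≈ 7.72 m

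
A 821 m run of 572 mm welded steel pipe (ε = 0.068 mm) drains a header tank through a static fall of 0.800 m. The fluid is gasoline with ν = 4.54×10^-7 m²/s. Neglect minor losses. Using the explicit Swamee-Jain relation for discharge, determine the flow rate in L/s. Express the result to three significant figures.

Swamee-Jain (Type II): Q = -0.965·√(gD⁵h_f/L)·ln[ε/(3.7D) + √(3.17ν²L/(gD³h_f))]
√(gD⁵h_f/L) = √(9.81·0.572⁵·0.800/821) = 0.02419
ε/(3.7D) = 3.21×10^-5; √(3.17ν²L/(gD³h_f)) = 1.91×10^-5
Q = -0.965·0.02419·ln(5.124×10^-5) = 0.2306 m³/s
Check: V = 0.898 m/s, Re = 1.13×10^6, f = 0.01365, h_f = 0.805 m ≈ 0.800 m ✓

Q ≈ 231 L/s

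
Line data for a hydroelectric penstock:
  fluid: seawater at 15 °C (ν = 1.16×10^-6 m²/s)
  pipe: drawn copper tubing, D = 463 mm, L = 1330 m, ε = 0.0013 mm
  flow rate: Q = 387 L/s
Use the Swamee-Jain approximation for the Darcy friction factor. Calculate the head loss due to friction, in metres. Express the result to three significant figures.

V = 4Q/(πD²) = 4·0.387/(π·0.463²) = 2.299 m/s
Re = VD/ν = 2.299·0.463/1.16×10^-6 = 9.17×10^5 → turbulent
ε/D = 0.0013/463 = 2.81×10^-6
Swamee-Jain: f = 0.01184
h_f = f(L/D)V²/(2g) = 0.01184·(1330/0.463)·2.299²/(2·9.81) = 9.162 m

h_f ≈ 9.16 m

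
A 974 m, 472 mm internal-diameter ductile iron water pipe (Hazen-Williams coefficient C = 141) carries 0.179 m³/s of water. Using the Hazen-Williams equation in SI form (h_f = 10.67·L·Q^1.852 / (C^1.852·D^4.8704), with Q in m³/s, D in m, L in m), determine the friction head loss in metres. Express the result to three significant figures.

h_f ≈ 1.74 m

h_f = 10.67·974·0.179^1.852 / (141^1.852·0.472^4.8704) = 1.741 m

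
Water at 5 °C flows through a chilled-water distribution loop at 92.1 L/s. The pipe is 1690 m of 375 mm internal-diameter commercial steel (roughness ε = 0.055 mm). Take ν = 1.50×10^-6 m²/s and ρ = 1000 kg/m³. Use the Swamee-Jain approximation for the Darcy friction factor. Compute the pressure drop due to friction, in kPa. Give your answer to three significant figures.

Δp ≈ 26.1 kPa

V = 4Q/(πD²) = 4·0.0921/(π·0.375²) = 0.8339 m/s
Re = VD/ν = 0.8339·0.375/1.50×10^-6 = 2.08×10^5 → turbulent
ε/D = 0.055/375 = 1.47×10^-4
Swamee-Jain: f = 0.01665
h_f = f(L/D)V²/(2g) = 0.01665·(1690/0.375)·0.8339²/(2·9.81) = 2.659 m
Δp = ρg·h_f = 1000·9.81·2.659 = 26.09 kPa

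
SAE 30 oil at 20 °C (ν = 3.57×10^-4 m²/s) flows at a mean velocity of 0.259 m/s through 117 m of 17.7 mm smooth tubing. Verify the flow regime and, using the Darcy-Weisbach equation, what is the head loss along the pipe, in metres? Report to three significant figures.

Re = VD/ν = 0.259·0.01770/3.57×10^-4 = 12.8 → laminar (Re < 2300)
f = 64/Re = 4.984
h_f = f(L/D)V²/(2g) = 4.984·(117/0.01770)·0.259²/(2·9.81) = 112.6 m

h_f ≈ 113 m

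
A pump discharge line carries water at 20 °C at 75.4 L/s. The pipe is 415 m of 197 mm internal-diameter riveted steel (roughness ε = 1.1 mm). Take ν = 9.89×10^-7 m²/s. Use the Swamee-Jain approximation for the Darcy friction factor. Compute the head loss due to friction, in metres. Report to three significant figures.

h_f ≈ 20.8 m

V = 4Q/(πD²) = 4·0.0754/(π·0.197²) = 2.474 m/s
Re = VD/ν = 2.474·0.197/9.89×10^-7 = 4.93×10^5 → turbulent
ε/D = 1.1/197 = 0.00558
Swamee-Jain: f = 0.03168
h_f = f(L/D)V²/(2g) = 0.03168·(415/0.197)·2.474²/(2·9.81) = 20.82 m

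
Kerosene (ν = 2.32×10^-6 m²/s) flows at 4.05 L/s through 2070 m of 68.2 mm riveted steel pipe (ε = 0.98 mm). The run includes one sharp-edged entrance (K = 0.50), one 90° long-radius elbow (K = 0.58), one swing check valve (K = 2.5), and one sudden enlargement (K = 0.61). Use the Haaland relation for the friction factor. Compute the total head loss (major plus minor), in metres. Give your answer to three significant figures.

V = 4Q/(πD²) = 1.109 m/s; V²/2g = 0.06265 m
Re = 3.26×10^4, ε/D = 0.0144 → f = 0.04447 (Haaland)
Major: h_f = f(L/D)·V²/2g = 0.04447·30352·0.06265 = 84.56 m
Minor: ΣK = 4.19; h_m = ΣK·V²/2g = 0.2625 m
Total H_L = 84.56 + 0.2625 = 84.82 m

H_L ≈ 84.8 m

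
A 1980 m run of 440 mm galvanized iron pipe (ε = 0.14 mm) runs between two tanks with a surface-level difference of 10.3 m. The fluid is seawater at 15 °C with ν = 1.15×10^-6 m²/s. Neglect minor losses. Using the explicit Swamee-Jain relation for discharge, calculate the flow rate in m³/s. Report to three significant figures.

Q ≈ 0.253 m³/s

Swamee-Jain (Type II): Q = -0.965·√(gD⁵h_f/L)·ln[ε/(3.7D) + √(3.17ν²L/(gD³h_f))]
√(gD⁵h_f/L) = √(9.81·0.440⁵·10.3/1980) = 0.02901
ε/(3.7D) = 8.60×10^-5; √(3.17ν²L/(gD³h_f)) = 3.11×10^-5
Q = -0.965·0.02901·ln(1.170×10^-4) = 0.2534 m³/s
Check: V = 1.67 m/s, Re = 6.38×10^5, f = 0.01627, h_f = 10.4 m ≈ 10.3 m ✓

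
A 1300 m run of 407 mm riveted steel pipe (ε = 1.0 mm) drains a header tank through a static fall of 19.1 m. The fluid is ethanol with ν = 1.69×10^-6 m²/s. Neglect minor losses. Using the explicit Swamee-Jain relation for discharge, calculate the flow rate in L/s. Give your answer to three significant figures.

Swamee-Jain (Type II): Q = -0.965·√(gD⁵h_f/L)·ln[ε/(3.7D) + √(3.17ν²L/(gD³h_f))]
√(gD⁵h_f/L) = √(9.81·0.407⁵·19.1/1300) = 0.04012
ε/(3.7D) = 6.64×10^-4; √(3.17ν²L/(gD³h_f)) = 3.05×10^-5
Q = -0.965·0.04012·ln(6.946×10^-4) = 0.2816 m³/s
Check: V = 2.16 m/s, Re = 5.21×10^5, f = 0.02517, h_f = 19.2 m ≈ 19.1 m ✓

Q ≈ 282 L/s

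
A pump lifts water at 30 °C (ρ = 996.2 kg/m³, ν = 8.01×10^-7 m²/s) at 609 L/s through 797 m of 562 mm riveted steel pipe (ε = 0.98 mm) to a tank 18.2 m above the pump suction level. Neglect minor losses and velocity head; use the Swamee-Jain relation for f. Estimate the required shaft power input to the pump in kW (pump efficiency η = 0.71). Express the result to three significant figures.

P_shaft ≈ 236 kW

V = 4Q/(πD²) = 2.455 m/s; Re = 1.72×10^6; ε/D = 0.00174; f = 0.02276
h_f = f(L/D)V²/2g = 9.917 m
Total head H = z + h_f = 18.2 + 9.917 = 28.12 m
P_hyd = ρgQH = 996.2·9.81·0.609·28.12 = 167.3 kW
P_shaft = P_hyd/η = 167.3/0.71 = 235.7 kW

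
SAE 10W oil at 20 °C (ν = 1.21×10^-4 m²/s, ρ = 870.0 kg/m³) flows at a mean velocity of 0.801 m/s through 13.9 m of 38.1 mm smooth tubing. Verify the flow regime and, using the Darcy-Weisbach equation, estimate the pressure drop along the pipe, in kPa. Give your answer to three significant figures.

Δp ≈ 25.8 kPa

Re = VD/ν = 0.801·0.03810/1.21×10^-4 = 252 → laminar (Re < 2300)
f = 64/Re = 0.2538
h_f = f(L/D)V²/(2g) = 0.2538·(13.9/0.03810)·0.801²/(2·9.81) = 3.027 m
Δp = ρg·h_f = 870.0·9.81·3.027 = 25.84 kPa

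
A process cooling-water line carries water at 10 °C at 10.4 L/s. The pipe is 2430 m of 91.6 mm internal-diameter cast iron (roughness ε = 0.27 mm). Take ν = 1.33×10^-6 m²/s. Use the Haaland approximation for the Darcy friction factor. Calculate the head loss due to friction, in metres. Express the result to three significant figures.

h_f ≈ 91.5 m

V = 4Q/(πD²) = 4·0.0104/(π·0.0916²) = 1.578 m/s
Re = VD/ν = 1.578·0.0916/1.33×10^-6 = 1.09×10^5 → turbulent
ε/D = 0.27/91.6 = 0.00295
Haaland: f = 0.02718
h_f = f(L/D)V²/(2g) = 0.02718·(2430/0.0916)·1.578²/(2·9.81) = 91.54 m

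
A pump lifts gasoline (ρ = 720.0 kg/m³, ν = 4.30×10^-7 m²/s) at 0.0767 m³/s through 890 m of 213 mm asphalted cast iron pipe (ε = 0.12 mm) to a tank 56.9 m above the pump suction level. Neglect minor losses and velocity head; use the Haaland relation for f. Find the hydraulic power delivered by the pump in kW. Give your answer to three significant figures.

V = 4Q/(πD²) = 2.153 m/s; Re = 1.07×10^6; ε/D = 5.63×10^-4; f = 0.01757
h_f = f(L/D)V²/2g = 17.34 m
Total head H = z + h_f = 56.9 + 17.34 = 74.24 m
P_hyd = ρgQH = 720.0·9.81·0.0767·74.24 = 40.22 kW

P_hyd ≈ 40.2 kW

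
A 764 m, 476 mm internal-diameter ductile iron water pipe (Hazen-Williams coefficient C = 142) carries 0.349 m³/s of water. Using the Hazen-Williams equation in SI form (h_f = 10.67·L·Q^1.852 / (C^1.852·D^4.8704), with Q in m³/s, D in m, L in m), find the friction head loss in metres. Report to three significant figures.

h_f ≈ 4.45 m

h_f = 10.67·764·0.349^1.852 / (142^1.852·0.476^4.8704) = 4.454 m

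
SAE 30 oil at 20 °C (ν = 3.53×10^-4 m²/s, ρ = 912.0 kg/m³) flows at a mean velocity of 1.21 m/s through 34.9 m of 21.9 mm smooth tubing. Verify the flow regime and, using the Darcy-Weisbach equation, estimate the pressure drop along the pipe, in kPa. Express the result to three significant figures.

Δp ≈ 907 kPa

Re = VD/ν = 1.21·0.02190/3.53×10^-4 = 75.1 → laminar (Re < 2300)
f = 64/Re = 0.8526
h_f = f(L/D)V²/(2g) = 0.8526·(34.9/0.02190)·1.21²/(2·9.81) = 101.4 m
Δp = ρg·h_f = 912.0·9.81·101.4 = 907.1 kPa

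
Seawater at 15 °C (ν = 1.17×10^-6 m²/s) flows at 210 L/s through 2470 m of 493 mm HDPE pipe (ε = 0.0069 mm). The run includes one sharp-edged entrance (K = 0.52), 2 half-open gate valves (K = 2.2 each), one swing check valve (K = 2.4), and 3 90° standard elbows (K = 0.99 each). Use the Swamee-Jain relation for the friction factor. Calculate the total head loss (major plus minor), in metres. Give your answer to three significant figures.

H_L ≈ 4.80 m

V = 4Q/(πD²) = 1.100 m/s; V²/2g = 0.06168 m
Re = 4.64×10^5, ε/D = 1.40×10^-5 → f = 0.01348 (Swamee-Jain)
Major: h_f = f(L/D)·V²/2g = 0.01348·5010·0.06168 = 4.167 m
Minor: ΣK = 10.3; h_m = ΣK·V²/2g = 0.6347 m
Total H_L = 4.167 + 0.6347 = 4.802 m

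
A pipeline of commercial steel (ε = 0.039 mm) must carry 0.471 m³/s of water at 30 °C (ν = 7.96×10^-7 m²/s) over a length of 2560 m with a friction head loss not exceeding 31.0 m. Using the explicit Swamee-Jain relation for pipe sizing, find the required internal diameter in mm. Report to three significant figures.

D ≈ 457 mm

Swamee-Jain (Type III): D = 0.66·[ε^1.25·(LQ²/(gh_f))^4.75 + ν·Q^9.4·(L/(gh_f))^5.2]^0.04
LQ²/(gh_f) = 1.867; L/(gh_f) = 8.418
Term 1 = ε^1.25·(…)^4.75 = 5.99×10^-5; Term 2 = ν·Q^9.4·(…)^5.2 = 4.35×10^-5
D = 0.66·(5.99×10^-5 + 4.35×10^-5)^0.04 = 0.4572 m = 457 mm
Check: V = 2.87 m/s, Re = 1.65×10^6, f = 0.01277, h_f = 30.0 m ≈ 31.0 m ✓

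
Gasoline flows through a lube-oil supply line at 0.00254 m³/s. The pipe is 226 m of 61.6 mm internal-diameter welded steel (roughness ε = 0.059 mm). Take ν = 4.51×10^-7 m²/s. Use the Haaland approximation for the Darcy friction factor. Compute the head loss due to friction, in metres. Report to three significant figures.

V = 4Q/(πD²) = 4·0.00254/(π·0.0616²) = 0.8523 m/s
Re = VD/ν = 0.8523·0.0616/4.51×10^-7 = 1.16×10^5 → turbulent
ε/D = 0.059/61.6 = 9.58×10^-4
Haaland: f = 0.02153
h_f = f(L/D)V²/(2g) = 0.02153·(226/0.0616)·0.8523²/(2·9.81) = 2.925 m

h_f ≈ 2.92 m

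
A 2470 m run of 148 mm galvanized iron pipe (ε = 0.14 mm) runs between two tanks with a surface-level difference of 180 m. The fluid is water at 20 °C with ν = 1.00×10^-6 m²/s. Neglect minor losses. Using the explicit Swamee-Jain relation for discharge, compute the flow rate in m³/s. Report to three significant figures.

Q ≈ 0.0559 m³/s

Swamee-Jain (Type II): Q = -0.965·√(gD⁵h_f/L)·ln[ε/(3.7D) + √(3.17ν²L/(gD³h_f))]
√(gD⁵h_f/L) = √(9.81·0.148⁵·180/2470) = 0.007125
ε/(3.7D) = 2.56×10^-4; √(3.17ν²L/(gD³h_f)) = 3.70×10^-5
Q = -0.965·0.007125·ln(2.926×10^-4) = 0.05594 m³/s
Check: V = 3.25 m/s, Re = 4.81×10^5, f = 0.02014, h_f = 181 m ≈ 180 m ✓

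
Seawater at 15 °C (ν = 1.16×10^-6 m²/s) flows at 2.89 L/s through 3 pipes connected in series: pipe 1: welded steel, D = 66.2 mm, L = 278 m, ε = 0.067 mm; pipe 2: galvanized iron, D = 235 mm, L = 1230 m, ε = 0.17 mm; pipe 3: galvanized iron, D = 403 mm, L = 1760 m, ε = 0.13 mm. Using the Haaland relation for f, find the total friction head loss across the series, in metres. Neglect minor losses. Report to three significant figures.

H ≈ 3.65 m

Pipe 1: V = 0.8396 m/s, Re = 4.79×10^4, ε/D = 0.00101, f = 0.02390, h_1 = f(L/D)V²/2g = 3.606 m
Pipe 2: V = 0.06663 m/s, Re = 1.35×10^4, ε/D = 7.23×10^-4, f = 0.02957, h_2 = f(L/D)V²/2g = 0.03502 m
Pipe 3: V = 0.02266 m/s, Re = 7870, ε/D = 3.23×10^-4, f = 0.03335, h_3 = f(L/D)V²/2g = 0.003811 m
Series → Q common, losses add: H = Σh = 3.645 m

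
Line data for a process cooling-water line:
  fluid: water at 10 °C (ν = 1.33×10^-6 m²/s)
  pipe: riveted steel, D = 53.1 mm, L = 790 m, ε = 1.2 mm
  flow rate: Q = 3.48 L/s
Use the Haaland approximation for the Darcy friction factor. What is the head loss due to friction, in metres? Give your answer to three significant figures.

h_f ≈ 96.7 m

V = 4Q/(πD²) = 4·0.00348/(π·0.0531²) = 1.571 m/s
Re = VD/ν = 1.571·0.0531/1.33×10^-6 = 6.27×10^4 → turbulent
ε/D = 1.2/53.1 = 0.0226
Haaland: f = 0.05166
h_f = f(L/D)V²/(2g) = 0.05166·(790/0.0531)·1.571²/(2·9.81) = 96.74 m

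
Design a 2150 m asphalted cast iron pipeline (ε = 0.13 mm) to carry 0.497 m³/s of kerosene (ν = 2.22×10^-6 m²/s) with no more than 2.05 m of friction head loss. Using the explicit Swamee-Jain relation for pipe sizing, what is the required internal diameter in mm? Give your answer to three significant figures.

D ≈ 814 mm

Swamee-Jain (Type III): D = 0.66·[ε^1.25·(LQ²/(gh_f))^4.75 + ν·Q^9.4·(L/(gh_f))^5.2]^0.04
LQ²/(gh_f) = 26.41; L/(gh_f) = 106.9
Term 1 = ε^1.25·(…)^4.75 = 78.6; Term 2 = ν·Q^9.4·(…)^5.2 = 110
D = 0.66·(78.6 + 110)^0.04 = 0.8140 m = 814 mm
Check: V = 0.955 m/s, Re = 3.50×10^5, f = 0.01569, h_f = 1.93 m ≈ 2.05 m ✓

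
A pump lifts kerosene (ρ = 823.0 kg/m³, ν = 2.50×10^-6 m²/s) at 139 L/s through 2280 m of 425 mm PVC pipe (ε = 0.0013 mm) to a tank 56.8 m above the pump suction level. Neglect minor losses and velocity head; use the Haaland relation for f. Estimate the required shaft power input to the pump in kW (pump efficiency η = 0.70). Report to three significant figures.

V = 4Q/(πD²) = 0.9798 m/s; Re = 1.67×10^5; ε/D = 3.06×10^-6; f = 0.01608
h_f = f(L/D)V²/2g = 4.222 m
Total head H = z + h_f = 56.8 + 4.222 = 61.02 m
P_hyd = ρgQH = 823.0·9.81·0.139·61.02 = 68.48 kW
P_shaft = P_hyd/η = 68.48/0.70 = 97.83 kW

P_shaft ≈ 97.8 kW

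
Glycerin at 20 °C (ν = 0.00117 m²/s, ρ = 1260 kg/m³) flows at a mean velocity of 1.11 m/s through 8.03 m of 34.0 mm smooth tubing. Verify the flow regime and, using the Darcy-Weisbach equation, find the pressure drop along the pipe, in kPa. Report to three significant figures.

Re = VD/ν = 1.11·0.03400/0.00117 = 32.3 → laminar (Re < 2300)
f = 64/Re = 1.984
h_f = f(L/D)V²/(2g) = 1.984·(8.03/0.03400)·1.11²/(2·9.81) = 29.43 m
Δp = ρg·h_f = 1260·9.81·29.43 = 363.7 kPa

Δp ≈ 364 kPa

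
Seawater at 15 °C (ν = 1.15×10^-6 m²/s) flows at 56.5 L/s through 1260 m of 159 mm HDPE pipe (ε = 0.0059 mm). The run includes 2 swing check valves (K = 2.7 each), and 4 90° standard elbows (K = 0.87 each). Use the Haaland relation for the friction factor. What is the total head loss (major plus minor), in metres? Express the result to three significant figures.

V = 4Q/(πD²) = 2.846 m/s; V²/2g = 0.4127 m
Re = 3.93×10^5, ε/D = 3.71×10^-5 → f = 0.01403 (Haaland)
Major: h_f = f(L/D)·V²/2g = 0.01403·7925·0.4127 = 45.87 m
Minor: ΣK = 8.88; h_m = ΣK·V²/2g = 3.665 m
Total H_L = 45.87 + 3.665 = 49.53 m

H_L ≈ 49.5 m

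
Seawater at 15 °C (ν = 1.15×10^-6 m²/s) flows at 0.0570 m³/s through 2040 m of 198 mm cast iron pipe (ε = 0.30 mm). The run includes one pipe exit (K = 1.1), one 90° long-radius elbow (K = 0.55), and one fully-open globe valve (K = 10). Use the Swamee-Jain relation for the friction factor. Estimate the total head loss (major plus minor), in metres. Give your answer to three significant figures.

V = 4Q/(πD²) = 1.851 m/s; V²/2g = 0.1747 m
Re = 3.19×10^5, ε/D = 0.00152 → f = 0.02262 (Swamee-Jain)
Major: h_f = f(L/D)·V²/2g = 0.02262·10303·0.1747 = 40.70 m
Minor: ΣK = 11.7; h_m = ΣK·V²/2g = 2.035 m
Total H_L = 40.70 + 2.035 = 42.74 m

H_L ≈ 42.7 m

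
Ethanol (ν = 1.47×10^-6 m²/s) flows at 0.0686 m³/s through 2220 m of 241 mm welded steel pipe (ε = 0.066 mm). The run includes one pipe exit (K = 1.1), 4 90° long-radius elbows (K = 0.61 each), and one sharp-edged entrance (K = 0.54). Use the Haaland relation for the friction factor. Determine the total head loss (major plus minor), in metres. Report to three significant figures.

V = 4Q/(πD²) = 1.504 m/s; V²/2g = 0.1153 m
Re = 2.47×10^5, ε/D = 2.74×10^-4 → f = 0.01695 (Haaland)
Major: h_f = f(L/D)·V²/2g = 0.01695·9212·0.1153 = 17.99 m
Minor: ΣK = 4.08; h_m = ΣK·V²/2g = 0.4703 m
Total H_L = 17.99 + 0.4703 = 18.46 m

H_L ≈ 18.5 m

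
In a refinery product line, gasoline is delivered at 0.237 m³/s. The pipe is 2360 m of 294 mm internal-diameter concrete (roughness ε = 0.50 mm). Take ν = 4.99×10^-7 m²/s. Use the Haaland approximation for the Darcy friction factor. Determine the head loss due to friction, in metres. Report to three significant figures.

V = 4Q/(πD²) = 4·0.237/(π·0.294²) = 3.491 m/s
Re = VD/ν = 3.491·0.294/4.99×10^-7 = 2.06×10^6 → turbulent
ε/D = 0.50/294 = 0.00170
Haaland: f = 0.02258
h_f = f(L/D)V²/(2g) = 0.02258·(2360/0.294)·3.491²/(2·9.81) = 112.6 m

h_f ≈ 113 m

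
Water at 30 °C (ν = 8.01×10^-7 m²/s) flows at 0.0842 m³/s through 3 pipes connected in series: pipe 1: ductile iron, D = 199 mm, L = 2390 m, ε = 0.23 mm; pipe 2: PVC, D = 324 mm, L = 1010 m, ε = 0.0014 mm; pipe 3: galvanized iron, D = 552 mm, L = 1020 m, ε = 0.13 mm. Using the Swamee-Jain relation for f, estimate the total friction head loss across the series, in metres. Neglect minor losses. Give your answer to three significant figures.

Pipe 1: V = 2.707 m/s, Re = 6.73×10^5, ε/D = 0.00116, f = 0.02086, h_1 = f(L/D)V²/2g = 93.57 m
Pipe 2: V = 1.021 m/s, Re = 4.13×10^5, ε/D = 4.32×10^-6, f = 0.01361, h_2 = f(L/D)V²/2g = 2.256 m
Pipe 3: V = 0.3518 m/s, Re = 2.42×10^5, ε/D = 2.36×10^-4, f = 0.01698, h_3 = f(L/D)V²/2g = 0.1979 m
Series → Q common, losses add: H = Σh = 96.02 m

H ≈ 96.0 m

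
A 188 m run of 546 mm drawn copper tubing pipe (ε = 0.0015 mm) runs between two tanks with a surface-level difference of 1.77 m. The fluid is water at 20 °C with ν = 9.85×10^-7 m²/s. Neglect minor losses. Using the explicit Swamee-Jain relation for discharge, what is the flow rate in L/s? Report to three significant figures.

Swamee-Jain (Type II): Q = -0.965·√(gD⁵h_f/L)·ln[ε/(3.7D) + √(3.17ν²L/(gD³h_f))]
√(gD⁵h_f/L) = √(9.81·0.546⁵·1.77/188) = 0.06695
ε/(3.7D) = 7.43×10^-7; √(3.17ν²L/(gD³h_f)) = 1.43×10^-5
Q = -0.965·0.06695·ln(1.505×10^-5) = 0.7174 m³/s
Check: V = 3.06 m/s, Re = 1.70×10^6, f = 0.01073, h_f = 1.77 m ≈ 1.77 m ✓

Q ≈ 717 L/s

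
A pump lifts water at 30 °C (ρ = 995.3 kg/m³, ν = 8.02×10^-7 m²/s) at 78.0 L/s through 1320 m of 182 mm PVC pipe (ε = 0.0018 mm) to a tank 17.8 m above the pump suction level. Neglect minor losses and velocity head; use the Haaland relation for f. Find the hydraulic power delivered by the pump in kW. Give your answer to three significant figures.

V = 4Q/(πD²) = 2.998 m/s; Re = 6.80×10^5; ε/D = 9.89×10^-6; f = 0.01251
h_f = f(L/D)V²/2g = 41.57 m
Total head H = z + h_f = 17.8 + 41.57 = 59.37 m
P_hyd = ρgQH = 995.3·9.81·0.0780·59.37 = 45.22 kW

P_hyd ≈ 45.2 kW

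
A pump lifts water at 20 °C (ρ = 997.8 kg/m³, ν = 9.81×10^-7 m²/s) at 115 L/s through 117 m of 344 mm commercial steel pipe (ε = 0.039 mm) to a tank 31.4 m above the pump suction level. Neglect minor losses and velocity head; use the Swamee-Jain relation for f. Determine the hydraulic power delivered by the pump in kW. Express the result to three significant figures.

P_hyd ≈ 35.8 kW

V = 4Q/(πD²) = 1.237 m/s; Re = 4.34×10^5; ε/D = 1.13×10^-4; f = 0.01486
h_f = f(L/D)V²/2g = 0.3944 m
Total head H = z + h_f = 31.4 + 0.3944 = 31.79 m
P_hyd = ρgQH = 997.8·9.81·0.115·31.79 = 35.79 kW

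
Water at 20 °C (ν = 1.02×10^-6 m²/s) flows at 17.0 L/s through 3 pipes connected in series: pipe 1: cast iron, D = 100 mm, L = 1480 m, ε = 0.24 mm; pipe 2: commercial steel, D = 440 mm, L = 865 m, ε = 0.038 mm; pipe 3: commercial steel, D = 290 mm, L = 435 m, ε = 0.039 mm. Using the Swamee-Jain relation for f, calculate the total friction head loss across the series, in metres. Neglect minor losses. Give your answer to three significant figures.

Pipe 1: V = 2.165 m/s, Re = 2.12×10^5, ε/D = 0.00240, f = 0.02551, h_1 = f(L/D)V²/2g = 90.17 m
Pipe 2: V = 0.1118 m/s, Re = 4.82×10^4, ε/D = 8.64×10^-5, f = 0.02127, h_2 = f(L/D)V²/2g = 0.02665 m
Pipe 3: V = 0.2574 m/s, Re = 7.32×10^4, ε/D = 1.34×10^-4, f = 0.01975, h_3 = f(L/D)V²/2g = 0.1000 m
Series → Q common, losses add: H = Σh = 90.30 m

H ≈ 90.3 m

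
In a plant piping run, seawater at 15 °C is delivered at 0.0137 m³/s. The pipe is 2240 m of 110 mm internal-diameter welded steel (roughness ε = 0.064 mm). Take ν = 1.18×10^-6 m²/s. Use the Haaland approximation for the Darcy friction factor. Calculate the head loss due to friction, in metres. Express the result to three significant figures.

V = 4Q/(πD²) = 4·0.0137/(π·0.110²) = 1.442 m/s
Re = VD/ν = 1.442·0.110/1.18×10^-6 = 1.34×10^5 → turbulent
ε/D = 0.064/110 = 5.82×10^-4
Haaland: f = 0.01975
h_f = f(L/D)V²/(2g) = 0.01975·(2240/0.110)·1.442²/(2·9.81) = 42.60 m

h_f ≈ 42.6 m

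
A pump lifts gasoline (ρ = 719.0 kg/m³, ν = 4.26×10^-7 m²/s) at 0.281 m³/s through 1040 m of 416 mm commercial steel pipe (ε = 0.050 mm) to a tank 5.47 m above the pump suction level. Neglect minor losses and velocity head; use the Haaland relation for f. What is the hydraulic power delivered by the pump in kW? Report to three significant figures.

V = 4Q/(πD²) = 2.067 m/s; Re = 2.02×10^6; ε/D = 1.20×10^-4; f = 0.01307
h_f = f(L/D)V²/2g = 7.120 m
Total head H = z + h_f = 5.47 + 7.120 = 12.59 m
P_hyd = ρgQH = 719.0·9.81·0.281·12.59 = 24.95 kW

P_hyd ≈ 25.0 kW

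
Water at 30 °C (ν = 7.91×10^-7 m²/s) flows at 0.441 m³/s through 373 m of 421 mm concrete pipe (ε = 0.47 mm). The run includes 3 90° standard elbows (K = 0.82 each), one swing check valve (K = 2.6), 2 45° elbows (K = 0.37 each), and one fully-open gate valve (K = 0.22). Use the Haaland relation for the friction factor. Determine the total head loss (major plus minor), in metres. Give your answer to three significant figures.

V = 4Q/(πD²) = 3.168 m/s; V²/2g = 0.5115 m
Re = 1.69×10^6, ε/D = 0.00112 → f = 0.02036 (Haaland)
Major: h_f = f(L/D)·V²/2g = 0.02036·886.0·0.5115 = 9.227 m
Minor: ΣK = 6.02; h_m = ΣK·V²/2g = 3.079 m
Total H_L = 9.227 + 3.079 = 12.31 m

H_L ≈ 12.3 m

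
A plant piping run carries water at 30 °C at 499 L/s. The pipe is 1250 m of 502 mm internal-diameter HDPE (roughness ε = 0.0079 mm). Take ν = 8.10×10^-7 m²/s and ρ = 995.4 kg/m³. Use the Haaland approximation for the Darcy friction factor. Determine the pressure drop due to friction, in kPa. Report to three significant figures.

Δp ≈ 87.9 kPa

V = 4Q/(πD²) = 4·0.499/(π·0.502²) = 2.521 m/s
Re = VD/ν = 2.521·0.502/8.10×10^-7 = 1.56×10^6 → turbulent
ε/D = 0.0079/502 = 1.57×10^-5
Haaland: f = 0.01116
h_f = f(L/D)V²/(2g) = 0.01116·(1250/0.502)·2.521²/(2·9.81) = 9.002 m
Δp = ρg·h_f = 995.4·9.81·9.002 = 87.91 kPa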